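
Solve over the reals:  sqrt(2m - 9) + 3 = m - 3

m = 9

Isolate the radical: sqrt(2m - 9) = m - 6.
Square both sides: 2m - 9 = (m - 6)^2.
Expand and rearrange: m^2 - 14m + 45 = 0.
Solving gives m = 9 or m = 5.
Check each candidate in the original equation:
  m = 9: sqrt(9) = 3, while m - 6 = 3 — valid.
  m = 5: sqrt(1) = 1, while m - 6 = -1 — extraneous.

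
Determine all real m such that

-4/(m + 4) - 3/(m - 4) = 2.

m = -6.3394 or m = 2.8394

Multiply both sides by (m + 4)(m - 4):
-4(m - 4) - 3(m + 4) = 2(m + 4)(m - 4).
Expand and collect terms: 2m² + 7m - 36 = 0.
By the quadratic formula, m = (-7 ± √337) / 4, so m ≈ 2.8394 or m ≈ -6.3394.
Neither value makes a denominator zero (m ≠ -4, m ≠ 4), so both are valid.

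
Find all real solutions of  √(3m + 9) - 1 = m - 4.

Isolate the radical: √(3m + 9) = m - 3.
Square both sides: 3m + 9 = (m - 3)².
Expand and rearrange: m² - 9m = 0.
Solving gives m = 9 or m = 0.
Check each candidate in the original equation:
  m = 9: √(36) = 6, while m - 3 = 6 — valid.
  m = 0: √(9) = 3, while m - 3 = -3 — extraneous.

m = 9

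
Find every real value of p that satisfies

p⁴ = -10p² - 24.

Let u = p². The equation becomes u² + 10u + 24 = 0.
Factor: (u + 4)(u + 6) = 0, so u = -4 or u = -6.
p² = -4 < 0 has no real solution.
p² = -6 < 0 has no real solution.

No real solutions.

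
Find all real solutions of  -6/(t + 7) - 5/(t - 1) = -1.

Multiply both sides by (t + 7)(t - 1):
-6(t - 1) - 5(t + 7) = -(t + 7)(t - 1).
Expand and collect terms: -t^2 + 5t + 36 = 0.
Factor or apply the quadratic formula: t = -4 or t = 9.
Neither value makes a denominator zero (t != -7, t != 1), so both are valid.

t = -4 or t = 9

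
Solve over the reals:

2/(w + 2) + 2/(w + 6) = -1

Multiply both sides by (w + 2)(w + 6):
2(w + 6) + 2(w + 2) = -(w + 2)(w + 6).
Expand and collect terms: -w² - 12w - 28 = 0.
By the quadratic formula, w = (12 ± √32) / -2, so w ≈ -8.8284 or w ≈ -3.1716.
Neither value makes a denominator zero (w ≠ -2, w ≠ -6), so both are valid.

w = -8.8284 or w = -3.1716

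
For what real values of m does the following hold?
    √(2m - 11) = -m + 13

Square both sides: 2m - 11 = (-m + 13)².
Expand and rearrange: m² - 28m + 180 = 0.
Solving gives m = 18 or m = 10.
Check each candidate in the original equation:
  m = 18: √(25) = 5, while -m + 13 = -5 — extraneous.
  m = 10: √(9) = 3, while -m + 13 = 3 — valid.

m = 10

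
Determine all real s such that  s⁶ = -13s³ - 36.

s = -2.0801 or s = -1.5874

Let u = s³. The equation becomes u² + 13u + 36 = 0.
Factor: (u + 9)(u + 4) = 0, so u = -9 or u = -4.
s³ = -9 gives s = -∛(9) ≈ -2.0801.
s³ = -4 gives s = -∛(4) ≈ -1.5874.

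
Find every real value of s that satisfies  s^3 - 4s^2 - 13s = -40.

Rearrange: s^3 - 4s^2 - 13s + 40 = 0.
Possible rational roots are divisors of 40. Testing s = 5 gives 0, so (s - 5) is a factor.
Divide: s^3 - 4s^2 - 13s + 40 = (s - 5)(s^2 + s - 8).
Apply the quadratic formula to s^2 + s - 8 = 0: s = (-1 +/- sqrt(33))/2, i.e. s ~= 2.3723 or s ~= -3.3723.

s = -3.3723 or s = 2.3723 or s = 5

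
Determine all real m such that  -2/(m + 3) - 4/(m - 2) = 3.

Multiply both sides by (m + 3)(m - 2):
-2(m - 2) - 4(m + 3) = 3(m + 3)(m - 2).
Expand and collect terms: 3m^2 + 9m - 10 = 0.
By the quadratic formula, m = (-9 +/- sqrt(201)) / 6, so m ~= 0.8629 or m ~= -3.8629.
Neither value makes a denominator zero (m != -3, m != 2), so both are valid.

m = -3.8629 or m = 0.8629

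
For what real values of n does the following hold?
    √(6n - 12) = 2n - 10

n = 8

Square both sides: 6n - 12 = (2n - 10)².
Expand and rearrange: 4n² - 46n + 112 = 0.
Solving gives n = 8 or n = 3.5.
Check each candidate in the original equation:
  n = 8: √(36) = 6, while 2n - 10 = 6 — valid.
  n = 3.5: √(9) = 3, while 2n - 10 = -3 — extraneous.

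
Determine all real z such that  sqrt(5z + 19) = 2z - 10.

Square both sides: 5z + 19 = (2z - 10)^2.
Expand and rearrange: 4z^2 - 45z + 81 = 0.
Solving gives z = 9 or z = 2.25.
Check each candidate in the original equation:
  z = 9: sqrt(64) = 8, while 2z - 10 = 8 — valid.
  z = 2.25: sqrt(30.25) = 5.5, while 2z - 10 = -5.5 — extraneous.

z = 9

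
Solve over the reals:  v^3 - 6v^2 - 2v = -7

v = -1.1401 or v = 1 or v = 6.1401

Rearrange: v^3 - 6v^2 - 2v + 7 = 0.
Possible rational roots are divisors of 7. Testing v = 1 gives 0, so (v - 1) is a factor.
Divide: v^3 - 6v^2 - 2v + 7 = (v - 1)(v^2 - 5v - 7).
Apply the quadratic formula to v^2 - 5v - 7 = 0: v = (5 +/- sqrt(53))/2, i.e. v ~= 6.1401 or v ~= -1.1401.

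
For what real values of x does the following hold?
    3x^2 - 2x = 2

Rearrange to standard form: 3x^2 - 2x - 2 = 0.
Discriminant: (-2)^2 - 4*3*(-2) = 28.
Quadratic formula: x = (2 +/- sqrt(28)) / 6.
So x = 1/3 + sqrt(7)/3 ~= 1.2153 or x = 1/3 - sqrt(7)/3 ~= -0.5486.

x = -0.5486 or x = 1.2153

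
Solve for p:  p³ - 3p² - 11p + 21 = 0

Possible rational roots are divisors of 21. Testing p = -3 gives 0, so (p + 3) is a factor.
Divide: p³ - 3p² - 11p + 21 = (p + 3)(p² - 6p + 7).
Apply the quadratic formula to p² - 6p + 7 = 0: p = (6 ± √8)/2, i.e. p ≈ 4.4142 or p ≈ 1.5858.

p = -3 or p = 1.5858 or p = 4.4142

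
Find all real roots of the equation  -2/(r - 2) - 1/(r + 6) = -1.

r = -5.217 or r = 4.217

Multiply both sides by (r - 2)(r + 6):
-2(r + 6) - (r - 2) = -(r - 2)(r + 6).
Expand and collect terms: -r^2 - r + 22 = 0.
By the quadratic formula, r = (1 +/- sqrt(89)) / -2, so r ~= -5.217 or r ~= 4.217.
Neither value makes a denominator zero (r != 2, r != -6), so both are valid.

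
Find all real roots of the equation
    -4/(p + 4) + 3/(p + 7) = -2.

Multiply both sides by (p + 4)(p + 7):
-4(p + 7) + 3(p + 4) = -2(p + 4)(p + 7).
Expand and collect terms: -2p² - 21p - 40 = 0.
Factor or apply the quadratic formula: p = -8 or p = -2.5.
Neither value makes a denominator zero (p ≠ -4, p ≠ -7), so both are valid.

p = -8 or p = -2.5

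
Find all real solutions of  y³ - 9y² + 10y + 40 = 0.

y = -1.5311 or y = 4 or y = 6.5311

Possible rational roots are divisors of 40. Testing y = 4 gives 0, so (y - 4) is a factor.
Divide: y³ - 9y² + 10y + 40 = (y - 4)(y² - 5y - 10).
Apply the quadratic formula to y² - 5y - 10 = 0: y = (5 ± √65)/2, i.e. y ≈ 6.5311 or y ≈ -1.5311.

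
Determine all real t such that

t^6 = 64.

Let u = t^3. The equation becomes u^2 - 64 = 0.
Factor: (u + 8)(u - 8) = 0, so u = -8 or u = 8.
t^3 = -8 gives t = -2.
t^3 = 8 gives t = 2.

t = -2 or t = 2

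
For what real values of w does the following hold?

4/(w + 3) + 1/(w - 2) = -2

w = -5.1504 or w = 1.6504

Multiply both sides by (w + 3)(w - 2):
4(w - 2) + (w + 3) = -2(w + 3)(w - 2).
Expand and collect terms: -2w^2 - 7w + 17 = 0.
By the quadratic formula, w = (7 +/- sqrt(185)) / -4, so w ~= -5.1504 or w ~= 1.6504.
Neither value makes a denominator zero (w != -3, w != 2), so both are valid.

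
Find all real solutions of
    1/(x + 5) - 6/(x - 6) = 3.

x = -4.589 or x = 3.9224

Multiply both sides by (x + 5)(x - 6):
(x - 6) - 6(x + 5) = 3(x + 5)(x - 6).
Expand and collect terms: 3x² + 2x - 54 = 0.
By the quadratic formula, x = (-2 ± √652) / 6, so x ≈ 3.9224 or x ≈ -4.589.
Neither value makes a denominator zero (x ≠ -5, x ≠ 6), so both are valid.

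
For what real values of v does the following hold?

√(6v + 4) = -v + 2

v = 0

Square both sides: 6v + 4 = (-v + 2)².
Expand and rearrange: v² - 10v = 0.
Solving gives v = 10 or v = 0.
Check each candidate in the original equation:
  v = 10: √(64) = 8, while -v + 2 = -8 — extraneous.
  v = 0: √(4) = 2, while -v + 2 = 2 — valid.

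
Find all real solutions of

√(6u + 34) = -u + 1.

u = -3

Square both sides: 6u + 34 = (-u + 1)².
Expand and rearrange: u² - 8u - 33 = 0.
Solving gives u = 11 or u = -3.
Check each candidate in the original equation:
  u = 11: √(100) = 10, while -u + 1 = -10 — extraneous.
  u = -3: √(16) = 4, while -u + 1 = 4 — valid.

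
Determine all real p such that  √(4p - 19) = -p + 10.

p = 7

Square both sides: 4p - 19 = (-p + 10)².
Expand and rearrange: p² - 24p + 119 = 0.
Solving gives p = 17 or p = 7.
Check each candidate in the original equation:
  p = 17: √(49) = 7, while -p + 10 = -7 — extraneous.
  p = 7: √(9) = 3, while -p + 10 = 3 — valid.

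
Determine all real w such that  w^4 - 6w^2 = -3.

w = -2.3344 or w = -0.742 or w = 0.742 or w = 2.3344

Let u = w^2. The equation becomes u^2 - 6u + 3 = 0.
By the quadratic formula, u = sqrt(6) + 3 or u = 3 - sqrt(6).
w^2 = sqrt(6) + 3 gives w = +/-sqrt(sqrt(6) + 3) ~= +/-2.3344.
w^2 = 3 - sqrt(6) gives w = +/-sqrt(3 - sqrt(6)) ~= +/-0.742.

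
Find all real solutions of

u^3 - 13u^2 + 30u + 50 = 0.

Possible rational roots are divisors of 50. Testing u = 5 gives 0, so (u - 5) is a factor.
Divide: u^3 - 13u^2 + 30u + 50 = (u - 5)(u^2 - 8u - 10).
Apply the quadratic formula to u^2 - 8u - 10 = 0: u = (8 +/- sqrt(104))/2, i.e. u ~= 9.099 or u ~= -1.099.

u = -1.099 or u = 5 or u = 9.099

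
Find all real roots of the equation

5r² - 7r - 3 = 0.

Discriminant: (-7)² − 4·5·(-3) = 109.
Quadratic formula: r = (7 ± √109) / 10.
So r = 7/10 + √(109)/10 ≈ 1.744 or r = 7/10 - √(109)/10 ≈ -0.344.

r = -0.344 or r = 1.744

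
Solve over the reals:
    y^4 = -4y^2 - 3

No real solutions.

Let u = y^2. The equation becomes u^2 + 4u + 3 = 0.
Factor: (u + 3)(u + 1) = 0, so u = -3 or u = -1.
y^2 = -3 < 0 has no real solution.
y^2 = -1 < 0 has no real solution.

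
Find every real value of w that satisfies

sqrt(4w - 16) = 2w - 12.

Square both sides: 4w - 16 = (2w - 12)^2.
Expand and rearrange: 4w^2 - 52w + 160 = 0.
Solving gives w = 8 or w = 5.
Check each candidate in the original equation:
  w = 8: sqrt(16) = 4, while 2w - 12 = 4 — valid.
  w = 5: sqrt(4) = 2, while 2w - 12 = -2 — extraneous.

w = 8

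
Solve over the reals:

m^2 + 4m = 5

Bring every term to one side: m^2 + 4m - 5 = 0.
Factor: (m - 1)(m + 5) = 0.
So m = 1 or m = -5.

m = -5 or m = 1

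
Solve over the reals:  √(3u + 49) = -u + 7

u = 0

Square both sides: 3u + 49 = (-u + 7)².
Expand and rearrange: u² - 17u = 0.
Solving gives u = 17 or u = 0.
Check each candidate in the original equation:
  u = 17: √(100) = 10, while -u + 7 = -10 — extraneous.
  u = 0: √(49) = 7, while -u + 7 = 7 — valid.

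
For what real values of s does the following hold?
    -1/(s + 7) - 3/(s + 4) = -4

Multiply both sides by (s + 7)(s + 4):
-(s + 4) - 3(s + 7) = -4(s + 7)(s + 4).
Expand and collect terms: -4s^2 - 40s - 87 = 0.
By the quadratic formula, s = (40 +/- sqrt(208)) / -8, so s ~= -6.8028 or s ~= -3.1972.
Neither value makes a denominator zero (s != -7, s != -4), so both are valid.

s = -6.8028 or s = -3.1972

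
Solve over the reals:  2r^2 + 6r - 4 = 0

r = -3.5616 or r = 0.5616

Discriminant: (6)^2 - 4*2*(-4) = 68.
Quadratic formula: r = (-6 +/- sqrt(68)) / 4.
So r = -3/2 + sqrt(17)/2 ~= 0.5616 or r = -sqrt(17)/2 - 3/2 ~= -3.5616.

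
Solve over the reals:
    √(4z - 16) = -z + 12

z = 8

Square both sides: 4z - 16 = (-z + 12)².
Expand and rearrange: z² - 28z + 160 = 0.
Solving gives z = 20 or z = 8.
Check each candidate in the original equation:
  z = 20: √(64) = 8, while -z + 12 = -8 — extraneous.
  z = 8: √(16) = 4, while -z + 12 = 4 — valid.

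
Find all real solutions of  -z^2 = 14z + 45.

Bring every term to one side: -z^2 - 14z - 45 = 0.
Factor: -1(z + 9)(z + 5) = 0.
So z = -9 or z = -5.

z = -9 or z = -5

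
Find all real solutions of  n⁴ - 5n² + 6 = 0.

Let u = n². The equation becomes u² - 5u + 6 = 0.
Factor: (u - 2)(u - 3) = 0, so u = 2 or u = 3.
n² = 2 gives n = ±√(2) ≈ ±1.4142.
n² = 3 gives n = ±√(3) ≈ ±1.7321.

n = -1.7321 or n = -1.4142 or n = 1.4142 or n = 1.7321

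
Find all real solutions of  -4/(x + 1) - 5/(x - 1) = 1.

Multiply both sides by (x + 1)(x - 1):
-4(x - 1) - 5(x + 1) = (x + 1)(x - 1).
Expand and collect terms: x^2 + 9x = 0.
Factor or apply the quadratic formula: x = 0 or x = -9.
Neither value makes a denominator zero (x != -1, x != 1), so both are valid.

x = -9 or x = 0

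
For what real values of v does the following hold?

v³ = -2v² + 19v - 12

v = -5.7016 or v = 0.7016 or v = 3

Rearrange: v³ + 2v² - 19v + 12 = 0.
Possible rational roots are divisors of 12. Testing v = 3 gives 0, so (v - 3) is a factor.
Divide: v³ + 2v² - 19v + 12 = (v - 3)(v² + 5v - 4).
Apply the quadratic formula to v² + 5v - 4 = 0: v = (-5 ± √41)/2, i.e. v ≈ 0.7016 or v ≈ -5.7016.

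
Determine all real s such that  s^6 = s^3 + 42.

Let u = s^3. The equation becomes u^2 - u - 42 = 0.
Factor: (u + 6)(u - 7) = 0, so u = -6 or u = 7.
s^3 = -6 gives s = -(6)^(1/3) ~= -1.8171.
s^3 = 7 gives s = (7)^(1/3) ~= 1.9129.

s = -1.8171 or s = 1.9129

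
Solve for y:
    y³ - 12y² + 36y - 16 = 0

Possible rational roots are divisors of -16. Testing y = 4 gives 0, so (y - 4) is a factor.
Divide: y³ - 12y² + 36y - 16 = (y - 4)(y² - 8y + 4).
Apply the quadratic formula to y² - 8y + 4 = 0: y = (8 ± √48)/2, i.e. y ≈ 7.4641 or y ≈ 0.5359.

y = 0.5359 or y = 4 or y = 7.4641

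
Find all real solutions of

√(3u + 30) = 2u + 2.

u = 2

Square both sides: 3u + 30 = (2u + 2)².
Expand and rearrange: 4u² + 5u - 26 = 0.
Solving gives u = 2 or u = -3.25.
Check each candidate in the original equation:
  u = 2: √(36) = 6, while 2u + 2 = 6 — valid.
  u = -3.25: √(20.25) = 4.5, while 2u + 2 = -4.5 — extraneous.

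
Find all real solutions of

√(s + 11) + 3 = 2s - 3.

s = 5

Isolate the radical: √(s + 11) = 2s - 6.
Square both sides: s + 11 = (2s - 6)².
Expand and rearrange: 4s² - 25s + 25 = 0.
Solving gives s = 5 or s = 1.25.
Check each candidate in the original equation:
  s = 5: √(16) = 4, while 2s - 6 = 4 — valid.
  s = 1.25: √(12.25) = 3.5, while 2s - 6 = -3.5 — extraneous.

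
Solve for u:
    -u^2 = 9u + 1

u = -8.8875 or u = -0.1125

Rearrange to standard form: -u^2 - 9u - 1 = 0.
Discriminant: (-9)^2 - 4*(-1)*(-1) = 77.
Quadratic formula: u = (9 +/- sqrt(77)) / (-2).
So u = -9/2 - sqrt(77)/2 ~= -8.8875 or u = -9/2 + sqrt(77)/2 ~= -0.1125.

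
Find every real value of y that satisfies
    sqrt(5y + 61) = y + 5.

Square both sides: 5y + 61 = (y + 5)^2.
Expand and rearrange: y^2 + 5y - 36 = 0.
Solving gives y = 4 or y = -9.
Check each candidate in the original equation:
  y = 4: sqrt(81) = 9, while y + 5 = 9 — valid.
  y = -9: sqrt(16) = 4, while y + 5 = -4 — extraneous.

y = 4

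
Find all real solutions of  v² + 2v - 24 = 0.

Factor: (v - 4)(v + 6) = 0.
So v = 4 or v = -6.

v = -6 or v = 4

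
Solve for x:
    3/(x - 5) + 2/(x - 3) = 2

Multiply both sides by (x - 5)(x - 3):
3(x - 3) + 2(x - 5) = 2(x - 5)(x - 3).
Expand and collect terms: 2x^2 - 21x + 49 = 0.
Factor or apply the quadratic formula: x = 7 or x = 3.5.
Neither value makes a denominator zero (x != 5, x != 3), so both are valid.

x = 3.5 or x = 7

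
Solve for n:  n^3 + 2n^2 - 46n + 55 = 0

n = -8.3218 or n = 1.3218 or n = 5

Possible rational roots are divisors of 55. Testing n = 5 gives 0, so (n - 5) is a factor.
Divide: n^3 + 2n^2 - 46n + 55 = (n - 5)(n^2 + 7n - 11).
Apply the quadratic formula to n^2 + 7n - 11 = 0: n = (-7 +/- sqrt(93))/2, i.e. n ~= 1.3218 or n ~= -8.3218.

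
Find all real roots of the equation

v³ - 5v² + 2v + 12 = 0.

v = -1.2361 or v = 3 or v = 3.2361

Possible rational roots are divisors of 12. Testing v = 3 gives 0, so (v - 3) is a factor.
Divide: v³ - 5v² + 2v + 12 = (v - 3)(v² - 2v - 4).
Apply the quadratic formula to v² - 2v - 4 = 0: v = (2 ± √20)/2, i.e. v ≈ 3.2361 or v ≈ -1.2361.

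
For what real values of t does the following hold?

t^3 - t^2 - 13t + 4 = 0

t = -3.3028 or t = 0.3028 or t = 4

Possible rational roots are divisors of 4. Testing t = 4 gives 0, so (t - 4) is a factor.
Divide: t^3 - t^2 - 13t + 4 = (t - 4)(t^2 + 3t - 1).
Apply the quadratic formula to t^2 + 3t - 1 = 0: t = (-3 +/- sqrt(13))/2, i.e. t ~= 0.3028 or t ~= -3.3028.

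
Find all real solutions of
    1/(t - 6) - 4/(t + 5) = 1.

Multiply both sides by (t - 6)(t + 5):
(t + 5) - 4(t - 6) = (t - 6)(t + 5).
Expand and collect terms: t^2 + 2t - 59 = 0.
By the quadratic formula, t = (-2 +/- sqrt(240)) / 2, so t ~= 6.746 or t ~= -8.746.
Neither value makes a denominator zero (t != 6, t != -5), so both are valid.

t = -8.746 or t = 6.746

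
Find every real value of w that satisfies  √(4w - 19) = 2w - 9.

Square both sides: 4w - 19 = (2w - 9)².
Expand and rearrange: 4w² - 40w + 100 = 0.
This gives the repeated root w = 5.
Check in the original equation:
  w = 5: √(1) = 1, while 2w - 9 = 1 — valid.

w = 5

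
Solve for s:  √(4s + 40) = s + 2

s = 6

Square both sides: 4s + 40 = (s + 2)².
Expand and rearrange: s² - 36 = 0.
Solving gives s = 6 or s = -6.
Check each candidate in the original equation:
  s = 6: √(64) = 8, while s + 2 = 8 — valid.
  s = -6: √(16) = 4, while s + 2 = -4 — extraneous.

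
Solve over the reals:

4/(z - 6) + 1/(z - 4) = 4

Multiply both sides by (z - 6)(z - 4):
4(z - 4) + (z - 6) = 4(z - 6)(z - 4).
Expand and collect terms: 4z² - 45z + 118 = 0.
By the quadratic formula, z = (45 ± √137) / 8, so z ≈ 7.0881 or z ≈ 4.1619.
Neither value makes a denominator zero (z ≠ 6, z ≠ 4), so both are valid.

z = 4.1619 or z = 7.0881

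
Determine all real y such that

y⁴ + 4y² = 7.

y = -1.1474 or y = 1.1474

Let u = y². The equation becomes u² + 4u - 7 = 0.
By the quadratic formula, u = -2 + √(11) or u = -√(11) - 2.
y² = -2 + √(11) gives y = ±√(-2 + √(11)) ≈ ±1.1474.
y² = -√(11) - 2 < 0 has no real solution.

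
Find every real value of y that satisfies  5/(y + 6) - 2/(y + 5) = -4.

Multiply both sides by (y + 6)(y + 5):
5(y + 5) - 2(y + 6) = -4(y + 6)(y + 5).
Expand and collect terms: -4y² - 47y - 133 = 0.
Factor or apply the quadratic formula: y = -7 or y = -4.75.
Neither value makes a denominator zero (y ≠ -6, y ≠ -5), so both are valid.

y = -7 or y = -4.75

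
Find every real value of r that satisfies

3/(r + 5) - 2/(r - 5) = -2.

r = -6.3788 or r = 5.8788

Multiply both sides by (r + 5)(r - 5):
3(r - 5) - 2(r + 5) = -2(r + 5)(r - 5).
Expand and collect terms: -2r² - r + 75 = 0.
By the quadratic formula, r = (1 ± √601) / -4, so r ≈ -6.3788 or r ≈ 5.8788.
Neither value makes a denominator zero (r ≠ -5, r ≠ 5), so both are valid.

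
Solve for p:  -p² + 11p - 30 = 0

Factor: -1(p - 5)(p - 6) = 0.
So p = 5 or p = 6.

p = 5 or p = 6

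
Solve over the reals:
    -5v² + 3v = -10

v = -1.1457 or v = 1.7457

Rearrange to standard form: -5v² + 3v + 10 = 0.
Discriminant: (3)² − 4·(-5)·10 = 209.
Quadratic formula: v = (-3 ± √209) / (-10).
So v = 3/10 - √(209)/10 ≈ -1.1457 or v = 3/10 + √(209)/10 ≈ 1.7457.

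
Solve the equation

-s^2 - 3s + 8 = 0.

Discriminant: (-3)^2 - 4*(-1)*8 = 41.
Quadratic formula: s = (3 +/- sqrt(41)) / (-2).
So s = -sqrt(41)/2 - 3/2 ~= -4.7016 or s = -3/2 + sqrt(41)/2 ~= 1.7016.

s = -4.7016 or s = 1.7016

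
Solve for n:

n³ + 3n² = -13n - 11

Rearrange: n³ + 3n² + 13n + 11 = 0.
Possible rational roots are divisors of 11. Testing n = -1 gives 0, so (n + 1) is a factor.
Divide: n³ + 3n² + 13n + 11 = (n + 1)(n² + 2n + 11).
The quadratic n² + 2n + 11 has discriminant -40 < 0, so no further real roots.

n = -1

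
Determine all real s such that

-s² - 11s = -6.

s = -11.5208 or s = 0.5208

Rearrange to standard form: -s² - 11s + 6 = 0.
Discriminant: (-11)² − 4·(-1)·6 = 145.
Quadratic formula: s = (11 ± √145) / (-2).
So s = -√(145)/2 - 11/2 ≈ -11.5208 or s = -11/2 + √(145)/2 ≈ 0.5208.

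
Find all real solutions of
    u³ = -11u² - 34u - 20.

Rearrange: u³ + 11u² + 34u + 20 = 0.
Possible rational roots are divisors of 20. Testing u = -5 gives 0, so (u + 5) is a factor.
Divide: u³ + 11u² + 34u + 20 = (u + 5)(u² + 6u + 4).
Apply the quadratic formula to u² + 6u + 4 = 0: u = (-6 ± √20)/2, i.e. u ≈ -0.7639 or u ≈ -5.2361.

u = -5.2361 or u = -5 or u = -0.7639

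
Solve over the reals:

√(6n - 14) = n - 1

n = 3 or n = 5

Square both sides: 6n - 14 = (n - 1)².
Expand and rearrange: n² - 8n + 15 = 0.
Solving gives n = 5 or n = 3.
Check each candidate in the original equation:
  n = 5: √(16) = 4, while n - 1 = 4 — valid.
  n = 3: √(4) = 2, while n - 1 = 2 — valid.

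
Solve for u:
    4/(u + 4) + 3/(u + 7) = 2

u = -6.2122 or u = -1.2878

Multiply both sides by (u + 4)(u + 7):
4(u + 7) + 3(u + 4) = 2(u + 4)(u + 7).
Expand and collect terms: 2u^2 + 15u + 16 = 0.
By the quadratic formula, u = (-15 +/- sqrt(97)) / 4, so u ~= -1.2878 or u ~= -6.2122.
Neither value makes a denominator zero (u != -4, u != -7), so both are valid.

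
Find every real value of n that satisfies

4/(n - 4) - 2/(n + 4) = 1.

Multiply both sides by (n - 4)(n + 4):
4(n + 4) - 2(n - 4) = (n - 4)(n + 4).
Expand and collect terms: n² - 2n - 40 = 0.
By the quadratic formula, n = (2 ± √164) / 2, so n ≈ 7.4031 or n ≈ -5.4031.
Neither value makes a denominator zero (n ≠ 4, n ≠ -4), so both are valid.

n = -5.4031 or n = 7.4031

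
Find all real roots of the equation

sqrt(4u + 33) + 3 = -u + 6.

u = -2

Isolate the radical: sqrt(4u + 33) = -u + 3.
Square both sides: 4u + 33 = (-u + 3)^2.
Expand and rearrange: u^2 - 10u - 24 = 0.
Solving gives u = 12 or u = -2.
Check each candidate in the original equation:
  u = 12: sqrt(81) = 9, while -u + 3 = -9 — extraneous.
  u = -2: sqrt(25) = 5, while -u + 3 = 5 — valid.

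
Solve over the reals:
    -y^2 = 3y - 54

Bring every term to one side: -y^2 - 3y + 54 = 0.
Factor: -1(y - 6)(y + 9) = 0.
So y = 6 or y = -9.

y = -9 or y = 6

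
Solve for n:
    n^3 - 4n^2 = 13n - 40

Rearrange: n^3 - 4n^2 - 13n + 40 = 0.
Possible rational roots are divisors of 40. Testing n = 5 gives 0, so (n - 5) is a factor.
Divide: n^3 - 4n^2 - 13n + 40 = (n - 5)(n^2 + n - 8).
Apply the quadratic formula to n^2 + n - 8 = 0: n = (-1 +/- sqrt(33))/2, i.e. n ~= 2.3723 or n ~= -3.3723.

n = -3.3723 or n = 2.3723 or n = 5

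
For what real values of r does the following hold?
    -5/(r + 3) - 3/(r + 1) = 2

Multiply both sides by (r + 3)(r + 1):
-5(r + 1) - 3(r + 3) = 2(r + 3)(r + 1).
Expand and collect terms: 2r² + 16r + 20 = 0.
By the quadratic formula, r = (-16 ± √96) / 4, so r ≈ -1.5505 or r ≈ -6.4495.
Neither value makes a denominator zero (r ≠ -3, r ≠ -1), so both are valid.

r = -6.4495 or r = -1.5505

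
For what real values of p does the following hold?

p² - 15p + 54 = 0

p = 6 or p = 9

Factor: (p - 9)(p - 6) = 0.
So p = 9 or p = 6.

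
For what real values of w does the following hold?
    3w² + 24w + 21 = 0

w = -7 or w = -1

Factor: 3(w + 7)(w + 1) = 0.
So w = -7 or w = -1.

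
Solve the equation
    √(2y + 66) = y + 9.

Square both sides: 2y + 66 = (y + 9)².
Expand and rearrange: y² + 16y + 15 = 0.
Solving gives y = -1 or y = -15.
Check each candidate in the original equation:
  y = -1: √(64) = 8, while y + 9 = 8 — valid.
  y = -15: √(36) = 6, while y + 9 = -6 — extraneous.

y = -1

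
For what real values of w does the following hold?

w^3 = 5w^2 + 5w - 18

w = -2 or w = 1.6972 or w = 5.3028

Rearrange: w^3 - 5w^2 - 5w + 18 = 0.
Possible rational roots are divisors of 18. Testing w = -2 gives 0, so (w + 2) is a factor.
Divide: w^3 - 5w^2 - 5w + 18 = (w + 2)(w^2 - 7w + 9).
Apply the quadratic formula to w^2 - 7w + 9 = 0: w = (7 +/- sqrt(13))/2, i.e. w ~= 5.3028 or w ~= 1.6972.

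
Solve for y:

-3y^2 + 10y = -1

y = -0.0972 or y = 3.4305

Rearrange to standard form: -3y^2 + 10y + 1 = 0.
Discriminant: (10)^2 - 4*(-3)*1 = 112.
Quadratic formula: y = (-10 +/- sqrt(112)) / (-6).
So y = 5/3 - 2*sqrt(7)/3 ~= -0.0972 or y = 5/3 + 2*sqrt(7)/3 ~= 3.4305.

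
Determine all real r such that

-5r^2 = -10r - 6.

Rearrange to standard form: -5r^2 + 10r + 6 = 0.
Discriminant: (10)^2 - 4*(-5)*6 = 220.
Quadratic formula: r = (-10 +/- sqrt(220)) / (-10).
So r = 1 - sqrt(55)/5 ~= -0.4832 or r = 1 + sqrt(55)/5 ~= 2.4832.

r = -0.4832 or r = 2.4832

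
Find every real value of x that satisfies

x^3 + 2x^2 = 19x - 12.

x = -5.7016 or x = 0.7016 or x = 3

Rearrange: x^3 + 2x^2 - 19x + 12 = 0.
Possible rational roots are divisors of 12. Testing x = 3 gives 0, so (x - 3) is a factor.
Divide: x^3 + 2x^2 - 19x + 12 = (x - 3)(x^2 + 5x - 4).
Apply the quadratic formula to x^2 + 5x - 4 = 0: x = (-5 +/- sqrt(41))/2, i.e. x ~= 0.7016 or x ~= -5.7016.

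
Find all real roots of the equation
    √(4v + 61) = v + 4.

Square both sides: 4v + 61 = (v + 4)².
Expand and rearrange: v² + 4v - 45 = 0.
Solving gives v = 5 or v = -9.
Check each candidate in the original equation:
  v = 5: √(81) = 9, while v + 4 = 9 — valid.
  v = -9: √(25) = 5, while v + 4 = -5 — extraneous.

v = 5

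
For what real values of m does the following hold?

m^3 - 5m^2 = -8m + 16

Rearrange: m^3 - 5m^2 + 8m - 16 = 0.
Possible rational roots are divisors of -16. Testing m = 4 gives 0, so (m - 4) is a factor.
Divide: m^3 - 5m^2 + 8m - 16 = (m - 4)(m^2 - m + 4).
The quadratic m^2 - m + 4 has discriminant -15 < 0, so no further real roots.

m = 4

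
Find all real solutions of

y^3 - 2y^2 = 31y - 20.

y = -5 or y = 0.6277 or y = 6.3723

Rearrange: y^3 - 2y^2 - 31y + 20 = 0.
Possible rational roots are divisors of 20. Testing y = -5 gives 0, so (y + 5) is a factor.
Divide: y^3 - 2y^2 - 31y + 20 = (y + 5)(y^2 - 7y + 4).
Apply the quadratic formula to y^2 - 7y + 4 = 0: y = (7 +/- sqrt(33))/2, i.e. y ~= 6.3723 or y ~= 0.6277.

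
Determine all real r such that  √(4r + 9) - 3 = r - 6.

r = 10

Isolate the radical: √(4r + 9) = r - 3.
Square both sides: 4r + 9 = (r - 3)².
Expand and rearrange: r² - 10r = 0.
Solving gives r = 10 or r = 0.
Check each candidate in the original equation:
  r = 10: √(49) = 7, while r - 3 = 7 — valid.
  r = 0: √(9) = 3, while r - 3 = -3 — extraneous.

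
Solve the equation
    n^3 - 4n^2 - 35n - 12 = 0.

Possible rational roots are divisors of -12. Testing n = -4 gives 0, so (n + 4) is a factor.
Divide: n^3 - 4n^2 - 35n - 12 = (n + 4)(n^2 - 8n - 3).
Apply the quadratic formula to n^2 - 8n - 3 = 0: n = (8 +/- sqrt(76))/2, i.e. n ~= 8.3589 or n ~= -0.3589.

n = -4 or n = -0.3589 or n = 8.3589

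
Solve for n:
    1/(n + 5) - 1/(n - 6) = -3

Multiply both sides by (n + 5)(n - 6):
(n - 6) - (n + 5) = -3(n + 5)(n - 6).
Expand and collect terms: -3n² + 3n + 101 = 0.
By the quadratic formula, n = (-3 ± √1221) / -6, so n ≈ -5.3238 or n ≈ 6.3238.
Neither value makes a denominator zero (n ≠ -5, n ≠ 6), so both are valid.

n = -5.3238 or n = 6.3238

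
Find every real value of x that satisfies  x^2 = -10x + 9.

x = -10.831 or x = 0.831

Rearrange to standard form: x^2 + 10x - 9 = 0.
Discriminant: (10)^2 - 4*1*(-9) = 136.
Quadratic formula: x = (-10 +/- sqrt(136)) / 2.
So x = -5 + sqrt(34) ~= 0.831 or x = -sqrt(34) - 5 ~= -10.831.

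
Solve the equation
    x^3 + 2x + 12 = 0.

Possible rational roots are divisors of 12. Testing x = -2 gives 0, so (x + 2) is a factor.
Divide: x^3 + 2x + 12 = (x + 2)(x^2 - 2x + 6).
The quadratic x^2 - 2x + 6 has discriminant -20 < 0, so no further real roots.

x = -2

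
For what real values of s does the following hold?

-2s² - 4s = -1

s = -2.2247 or s = 0.2247

Rearrange to standard form: -2s² - 4s + 1 = 0.
Discriminant: (-4)² − 4·(-2)·1 = 24.
Quadratic formula: s = (4 ± √24) / (-4).
So s = -√(6)/2 - 1 ≈ -2.2247 or s = -1 + √(6)/2 ≈ 0.2247.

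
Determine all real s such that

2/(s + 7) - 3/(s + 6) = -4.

s = -7.3187 or s = -5.4313

Multiply both sides by (s + 7)(s + 6):
2(s + 6) - 3(s + 7) = -4(s + 7)(s + 6).
Expand and collect terms: -4s² - 51s - 159 = 0.
By the quadratic formula, s = (51 ± √57) / -8, so s ≈ -7.3187 or s ≈ -5.4313.
Neither value makes a denominator zero (s ≠ -7, s ≠ -6), so both are valid.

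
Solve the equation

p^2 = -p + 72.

p = -9 or p = 8

Bring every term to one side: p^2 + p - 72 = 0.
Factor: (p + 9)(p - 8) = 0.
So p = -9 or p = 8.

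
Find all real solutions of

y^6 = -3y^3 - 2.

Let u = y^3. The equation becomes u^2 + 3u + 2 = 0.
Factor: (u + 2)(u + 1) = 0, so u = -2 or u = -1.
y^3 = -2 gives y = -(2)^(1/3) ~= -1.2599.
y^3 = -1 gives y = -1.

y = -1.2599 or y = -1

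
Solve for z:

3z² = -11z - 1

Rearrange to standard form: 3z² + 11z + 1 = 0.
Discriminant: (11)² − 4·3·1 = 109.
Quadratic formula: z = (-11 ± √109) / 6.
So z = -11/6 + √(109)/6 ≈ -0.0933 or z = -11/6 - √(109)/6 ≈ -3.5734.

z = -3.5734 or z = -0.0933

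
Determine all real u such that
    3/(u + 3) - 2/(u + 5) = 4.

Multiply both sides by (u + 3)(u + 5):
3(u + 5) - 2(u + 3) = 4(u + 3)(u + 5).
Expand and collect terms: 4u^2 + 31u + 51 = 0.
By the quadratic formula, u = (-31 +/- sqrt(145)) / 8, so u ~= -2.3698 or u ~= -5.3802.
Neither value makes a denominator zero (u != -3, u != -5), so both are valid.

u = -5.3802 or u = -2.3698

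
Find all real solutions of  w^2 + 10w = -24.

Bring every term to one side: w^2 + 10w + 24 = 0.
Factor: (w + 4)(w + 6) = 0.
So w = -4 or w = -6.

w = -6 or w = -4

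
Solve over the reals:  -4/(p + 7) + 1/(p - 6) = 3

Multiply both sides by (p + 7)(p - 6):
-4(p - 6) + (p + 7) = 3(p + 7)(p - 6).
Expand and collect terms: 3p^2 + 6p - 157 = 0.
By the quadratic formula, p = (-6 +/- sqrt(1920)) / 6, so p ~= 6.303 or p ~= -8.303.
Neither value makes a denominator zero (p != -7, p != 6), so both are valid.

p = -8.303 or p = 6.303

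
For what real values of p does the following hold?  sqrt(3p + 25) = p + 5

p = 0

Square both sides: 3p + 25 = (p + 5)^2.
Expand and rearrange: p^2 + 7p = 0.
Solving gives p = 0 or p = -7.
Check each candidate in the original equation:
  p = 0: sqrt(25) = 5, while p + 5 = 5 — valid.
  p = -7: sqrt(4) = 2, while p + 5 = -2 — extraneous.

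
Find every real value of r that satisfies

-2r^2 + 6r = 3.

Rearrange to standard form: -2r^2 + 6r - 3 = 0.
Discriminant: (6)^2 - 4*(-2)*(-3) = 12.
Quadratic formula: r = (-6 +/- sqrt(12)) / (-4).
So r = 3/2 - sqrt(3)/2 ~= 0.634 or r = sqrt(3)/2 + 3/2 ~= 2.366.

r = 0.634 or r = 2.366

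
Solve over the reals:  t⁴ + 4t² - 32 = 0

t = -2 or t = 2

Let u = t². The equation becomes u² + 4u - 32 = 0.
Factor: (u - 4)(u + 8) = 0, so u = 4 or u = -8.
t² = 4 gives t = ±2.
t² = -8 < 0 has no real solution.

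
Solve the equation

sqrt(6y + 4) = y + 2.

y = 0 or y = 2

Square both sides: 6y + 4 = (y + 2)^2.
Expand and rearrange: y^2 - 2y = 0.
Solving gives y = 2 or y = 0.
Check each candidate in the original equation:
  y = 2: sqrt(16) = 4, while y + 2 = 4 — valid.
  y = 0: sqrt(4) = 2, while y + 2 = 2 — valid.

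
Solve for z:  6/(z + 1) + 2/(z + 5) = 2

z = -4.4641 or z = 2.4641

Multiply both sides by (z + 1)(z + 5):
6(z + 5) + 2(z + 1) = 2(z + 1)(z + 5).
Expand and collect terms: 2z² + 4z - 22 = 0.
By the quadratic formula, z = (-4 ± √192) / 4, so z ≈ 2.4641 or z ≈ -4.4641.
Neither value makes a denominator zero (z ≠ -1, z ≠ -5), so both are valid.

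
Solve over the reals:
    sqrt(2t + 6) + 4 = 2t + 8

t = -1

Isolate the radical: sqrt(2t + 6) = 2t + 4.
Square both sides: 2t + 6 = (2t + 4)^2.
Expand and rearrange: 4t^2 + 14t + 10 = 0.
Solving gives t = -1 or t = -2.5.
Check each candidate in the original equation:
  t = -1: sqrt(4) = 2, while 2t + 4 = 2 — valid.
  t = -2.5: sqrt(1) = 1, while 2t + 4 = -1 — extraneous.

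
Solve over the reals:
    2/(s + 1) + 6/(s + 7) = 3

s = -5.2701 or s = -0.0633

Multiply both sides by (s + 1)(s + 7):
2(s + 7) + 6(s + 1) = 3(s + 1)(s + 7).
Expand and collect terms: 3s^2 + 16s + 1 = 0.
By the quadratic formula, s = (-16 +/- sqrt(244)) / 6, so s ~= -0.0633 or s ~= -5.2701.
Neither value makes a denominator zero (s != -1, s != -7), so both are valid.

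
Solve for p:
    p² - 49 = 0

p = -7 or p = 7

Factor: (p + 7)(p - 7) = 0.
So p = -7 or p = 7.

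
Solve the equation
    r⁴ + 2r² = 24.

Let u = r². The equation becomes u² + 2u - 24 = 0.
Factor: (u + 6)(u - 4) = 0, so u = -6 or u = 4.
r² = -6 < 0 has no real solution.
r² = 4 gives r = ±2.

r = -2 or r = 2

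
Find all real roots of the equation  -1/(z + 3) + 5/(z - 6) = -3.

z = -2.5864 or z = 4.253

Multiply both sides by (z + 3)(z - 6):
-(z - 6) + 5(z + 3) = -3(z + 3)(z - 6).
Expand and collect terms: -3z^2 + 5z + 33 = 0.
By the quadratic formula, z = (-5 +/- sqrt(421)) / -6, so z ~= -2.5864 or z ~= 4.253.
Neither value makes a denominator zero (z != -3, z != 6), so both are valid.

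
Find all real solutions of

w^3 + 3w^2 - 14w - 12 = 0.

w = -5.2361 or w = -0.7639 or w = 3

Possible rational roots are divisors of -12. Testing w = 3 gives 0, so (w - 3) is a factor.
Divide: w^3 + 3w^2 - 14w - 12 = (w - 3)(w^2 + 6w + 4).
Apply the quadratic formula to w^2 + 6w + 4 = 0: w = (-6 +/- sqrt(20))/2, i.e. w ~= -0.7639 or w ~= -5.2361.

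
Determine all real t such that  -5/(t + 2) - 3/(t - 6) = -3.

t = -0.554 or t = 7.2206

Multiply both sides by (t + 2)(t - 6):
-5(t - 6) - 3(t + 2) = -3(t + 2)(t - 6).
Expand and collect terms: -3t² + 20t + 12 = 0.
By the quadratic formula, t = (-20 ± √544) / -6, so t ≈ -0.554 or t ≈ 7.2206.
Neither value makes a denominator zero (t ≠ -2, t ≠ 6), so both are valid.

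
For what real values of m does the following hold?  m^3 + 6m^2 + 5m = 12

m = -4 or m = -3 or m = 1

Rearrange: m^3 + 6m^2 + 5m - 12 = 0.
Possible rational roots are divisors of -12. Testing m = -3 gives 0, so (m + 3) is a factor.
Divide: m^3 + 6m^2 + 5m - 12 = (m + 3)(m^2 + 3m - 4).
Factor the quadratic: m = 1 or m = -4.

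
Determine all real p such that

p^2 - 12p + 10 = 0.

p = 0.901 or p = 11.099

Discriminant: (-12)^2 - 4*1*10 = 104.
Quadratic formula: p = (12 +/- sqrt(104)) / 2.
So p = sqrt(26) + 6 ~= 11.099 or p = 6 - sqrt(26) ~= 0.901.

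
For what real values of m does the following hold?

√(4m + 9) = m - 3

m = 10

Square both sides: 4m + 9 = (m - 3)².
Expand and rearrange: m² - 10m = 0.
Solving gives m = 10 or m = 0.
Check each candidate in the original equation:
  m = 10: √(49) = 7, while m - 3 = 7 — valid.
  m = 0: √(9) = 3, while m - 3 = -3 — extraneous.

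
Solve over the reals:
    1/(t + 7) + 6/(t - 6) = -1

Multiply both sides by (t + 7)(t - 6):
(t - 6) + 6(t + 7) = -(t + 7)(t - 6).
Expand and collect terms: -t^2 - 8t + 6 = 0.
By the quadratic formula, t = (8 +/- sqrt(88)) / -2, so t ~= -8.6904 or t ~= 0.6904.
Neither value makes a denominator zero (t != -7, t != 6), so both are valid.

t = -8.6904 or t = 0.6904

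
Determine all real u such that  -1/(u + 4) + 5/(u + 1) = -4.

Multiply both sides by (u + 4)(u + 1):
-(u + 1) + 5(u + 4) = -4(u + 4)(u + 1).
Expand and collect terms: -4u^2 - 24u - 35 = 0.
Factor or apply the quadratic formula: u = -3.5 or u = -2.5.
Neither value makes a denominator zero (u != -4, u != -1), so both are valid.

u = -3.5 or u = -2.5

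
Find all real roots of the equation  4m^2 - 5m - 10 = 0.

Discriminant: (-5)^2 - 4*4*(-10) = 185.
Quadratic formula: m = (5 +/- sqrt(185)) / 8.
So m = 5/8 + sqrt(185)/8 ~= 2.3252 or m = 5/8 - sqrt(185)/8 ~= -1.0752.

m = -1.0752 or m = 2.3252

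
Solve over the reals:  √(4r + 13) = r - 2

r = 9

Square both sides: 4r + 13 = (r - 2)².
Expand and rearrange: r² - 8r - 9 = 0.
Solving gives r = 9 or r = -1.
Check each candidate in the original equation:
  r = 9: √(49) = 7, while r - 2 = 7 — valid.
  r = -1: √(9) = 3, while r - 2 = -3 — extraneous.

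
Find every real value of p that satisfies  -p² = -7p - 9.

p = -1.1098 or p = 8.1098

Rearrange to standard form: -p² + 7p + 9 = 0.
Discriminant: (7)² − 4·(-1)·9 = 85.
Quadratic formula: p = (-7 ± √85) / (-2).
So p = 7/2 - √(85)/2 ≈ -1.1098 or p = 7/2 + √(85)/2 ≈ 8.1098.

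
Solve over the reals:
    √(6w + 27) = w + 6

Square both sides: 6w + 27 = (w + 6)².
Expand and rearrange: w² + 6w + 9 = 0.
This gives the repeated root w = -3.
Check in the original equation:
  w = -3: √(9) = 3, while w + 6 = 3 — valid.

w = -3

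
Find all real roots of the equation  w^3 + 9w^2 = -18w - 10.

Rearrange: w^3 + 9w^2 + 18w + 10 = 0.
Possible rational roots are divisors of 10. Testing w = -1 gives 0, so (w + 1) is a factor.
Divide: w^3 + 9w^2 + 18w + 10 = (w + 1)(w^2 + 8w + 10).
Apply the quadratic formula to w^2 + 8w + 10 = 0: w = (-8 +/- sqrt(24))/2, i.e. w ~= -1.5505 or w ~= -6.4495.

w = -6.4495 or w = -1.5505 or w = -1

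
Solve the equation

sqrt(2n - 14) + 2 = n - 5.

Isolate the radical: sqrt(2n - 14) = n - 7.
Square both sides: 2n - 14 = (n - 7)^2.
Expand and rearrange: n^2 - 16n + 63 = 0.
Solving gives n = 9 or n = 7.
Check each candidate in the original equation:
  n = 9: sqrt(4) = 2, while n - 7 = 2 — valid.
  n = 7: sqrt(0) = 0, while n - 7 = 0 — valid.

n = 7 or n = 9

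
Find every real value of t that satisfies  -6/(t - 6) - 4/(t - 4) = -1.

Multiply both sides by (t - 6)(t - 4):
-6(t - 4) - 4(t - 6) = -(t - 6)(t - 4).
Expand and collect terms: -t² + 20t - 72 = 0.
By the quadratic formula, t = (-20 ± √112) / -2, so t ≈ 4.7085 or t ≈ 15.2915.
Neither value makes a denominator zero (t ≠ 6, t ≠ 4), so both are valid.

t = 4.7085 or t = 15.2915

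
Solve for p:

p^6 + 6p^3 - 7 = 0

p = -1.9129 or p = 1

Let u = p^3. The equation becomes u^2 + 6u - 7 = 0.
Factor: (u - 1)(u + 7) = 0, so u = 1 or u = -7.
p^3 = 1 gives p = 1.
p^3 = -7 gives p = -(7)^(1/3) ~= -1.9129.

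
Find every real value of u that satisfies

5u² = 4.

u = -0.8944 or u = 0.8944

Rearrange to standard form: 5u² - 4 = 0.
Discriminant: (0)² − 4·5·(-4) = 80.
Quadratic formula: u = (0 ± √80) / 10.
So u = 2·√(5)/5 ≈ 0.8944 or u = -2·√(5)/5 ≈ -0.8944.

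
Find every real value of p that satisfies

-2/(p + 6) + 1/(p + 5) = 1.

p = -7.4142 or p = -4.5858

Multiply both sides by (p + 6)(p + 5):
-2(p + 5) + (p + 6) = (p + 6)(p + 5).
Expand and collect terms: p^2 + 12p + 34 = 0.
By the quadratic formula, p = (-12 +/- sqrt(8)) / 2, so p ~= -4.5858 or p ~= -7.4142.
Neither value makes a denominator zero (p != -6, p != -5), so both are valid.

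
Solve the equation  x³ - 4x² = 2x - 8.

Rearrange: x³ - 4x² - 2x + 8 = 0.
Possible rational roots are divisors of 8. Testing x = 4 gives 0, so (x - 4) is a factor.
Divide: x³ - 4x² - 2x + 8 = (x - 4)(x² - 2).
Apply the quadratic formula to x² - 2 = 0: x = (0 ± √8)/2, i.e. x ≈ 1.4142 or x ≈ -1.4142.

x = -1.4142 or x = 1.4142 or x = 4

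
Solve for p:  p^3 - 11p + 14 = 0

p = -3.8284 or p = 1.8284 or p = 2

Possible rational roots are divisors of 14. Testing p = 2 gives 0, so (p - 2) is a factor.
Divide: p^3 - 11p + 14 = (p - 2)(p^2 + 2p - 7).
Apply the quadratic formula to p^2 + 2p - 7 = 0: p = (-2 +/- sqrt(32))/2, i.e. p ~= 1.8284 or p ~= -3.8284.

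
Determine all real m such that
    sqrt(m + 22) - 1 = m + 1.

m = 3

Isolate the radical: sqrt(m + 22) = m + 2.
Square both sides: m + 22 = (m + 2)^2.
Expand and rearrange: m^2 + 3m - 18 = 0.
Solving gives m = 3 or m = -6.
Check each candidate in the original equation:
  m = 3: sqrt(25) = 5, while m + 2 = 5 — valid.
  m = -6: sqrt(16) = 4, while m + 2 = -4 — extraneous.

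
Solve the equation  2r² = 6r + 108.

Bring every term to one side: 2r² - 6r - 108 = 0.
Factor: 2(r + 6)(r - 9) = 0.
So r = -6 or r = 9.

r = -6 or r = 9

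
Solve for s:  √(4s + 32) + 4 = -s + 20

Isolate the radical: √(4s + 32) = -s + 16.
Square both sides: 4s + 32 = (-s + 16)².
Expand and rearrange: s² - 36s + 224 = 0.
Solving gives s = 28 or s = 8.
Check each candidate in the original equation:
  s = 28: √(144) = 12, while -s + 16 = -12 — extraneous.
  s = 8: √(64) = 8, while -s + 16 = 8 — valid.

s = 8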